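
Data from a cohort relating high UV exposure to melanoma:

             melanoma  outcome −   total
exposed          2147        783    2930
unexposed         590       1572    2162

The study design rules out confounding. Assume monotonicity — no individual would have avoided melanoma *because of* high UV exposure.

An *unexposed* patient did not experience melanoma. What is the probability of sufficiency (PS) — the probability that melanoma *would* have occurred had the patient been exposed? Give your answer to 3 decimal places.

PS ≈ 0.632

p₁ = P(outcome | exposed) = 2147/2930 = 0.73276
p₀ = P(outcome | unexposed) = 590/2162 = 0.2729
Under exogeneity and monotonicity, PS = (p₁ − p₀)/(1 − p₀).
PS = (0.73276 − 0.2729) / 0.7271 ≈ 0.6325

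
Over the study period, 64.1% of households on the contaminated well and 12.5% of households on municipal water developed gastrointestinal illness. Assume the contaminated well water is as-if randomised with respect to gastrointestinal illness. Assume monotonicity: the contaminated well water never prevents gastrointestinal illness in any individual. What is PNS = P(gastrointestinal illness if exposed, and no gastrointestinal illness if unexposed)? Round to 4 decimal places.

p₁ = 0.641, p₀ = 0.125.
Under exogeneity and monotonicity, PNS = p₁ − p₀.
PNS = 0.641 − 0.125 = 0.516

PNS ≈ 0.5160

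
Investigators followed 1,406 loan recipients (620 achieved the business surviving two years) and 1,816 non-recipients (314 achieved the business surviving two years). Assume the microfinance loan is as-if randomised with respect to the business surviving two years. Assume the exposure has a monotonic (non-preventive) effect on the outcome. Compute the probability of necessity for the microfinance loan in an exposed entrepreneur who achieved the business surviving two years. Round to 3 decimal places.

p₁ = P(outcome | exposed) = 620/1406 = 0.44097
p₀ = P(outcome | unexposed) = 314/1816 = 0.17291
Under exogeneity and monotonicity, PN = (p₁ − p₀) / p₁.
PN = (0.44097 − 0.17291) / 0.44097 = 0.26806 / 0.44097 ≈ 0.6079

PN ≈ 0.608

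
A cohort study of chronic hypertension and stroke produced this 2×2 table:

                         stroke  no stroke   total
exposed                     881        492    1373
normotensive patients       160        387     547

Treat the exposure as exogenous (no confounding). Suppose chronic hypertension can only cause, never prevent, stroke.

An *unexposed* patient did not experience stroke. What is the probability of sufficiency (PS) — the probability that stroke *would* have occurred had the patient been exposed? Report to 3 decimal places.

PS ≈ 0.494

p₁ = P(outcome | exposed) = 881/1373 = 0.64166
p₀ = P(outcome | unexposed) = 160/547 = 0.2925
Under exogeneity and monotonicity, PS = (p₁ − p₀) / (1 − p₀).
PS = (0.64166 − 0.2925) / (1 − 0.2925) = 0.34916 / 0.7075 ≈ 0.4935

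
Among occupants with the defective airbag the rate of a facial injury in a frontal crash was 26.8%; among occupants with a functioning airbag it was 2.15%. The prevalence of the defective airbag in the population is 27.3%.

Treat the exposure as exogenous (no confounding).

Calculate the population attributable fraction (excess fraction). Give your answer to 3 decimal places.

PAF ≈ 0.758

p₁ = 0.268, p₀ = 0.0215.
Overall risk P(Y=1) = π·p₁ + (1−π)·p₀ = 0.273×0.268 + 0.727×0.0215 = 0.088794.
Under exogeneity, PAF = [P(Y=1) − p₀] / P(Y=1).
PAF = (0.088794 − 0.0215) / 0.088794 ≈ 0.7579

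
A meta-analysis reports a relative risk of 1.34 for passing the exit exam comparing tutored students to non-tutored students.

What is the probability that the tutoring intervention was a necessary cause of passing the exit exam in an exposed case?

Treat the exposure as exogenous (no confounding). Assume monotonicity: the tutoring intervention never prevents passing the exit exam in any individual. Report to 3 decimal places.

Under exogeneity and monotonicity, PN = (RR − 1) / RR = 1 − 1/RR.
PN = (1.34 − 1) / 1.34 = 0.34 / 1.34 ≈ 0.2537

PN ≈ 0.254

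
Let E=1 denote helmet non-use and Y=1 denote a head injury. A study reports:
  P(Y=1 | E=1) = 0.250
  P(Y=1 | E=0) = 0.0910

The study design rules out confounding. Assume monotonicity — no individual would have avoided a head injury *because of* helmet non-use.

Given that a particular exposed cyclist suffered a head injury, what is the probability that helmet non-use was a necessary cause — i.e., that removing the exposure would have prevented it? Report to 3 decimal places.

Let p₁ = 0.25, p₀ = 0.091.
Under exogeneity and monotonicity, PN = (p₁ − p₀) / p₁.
PN = (0.25 − 0.091) / 0.25 = 0.159 / 0.25 ≈ 0.6360

PN ≈ 0.636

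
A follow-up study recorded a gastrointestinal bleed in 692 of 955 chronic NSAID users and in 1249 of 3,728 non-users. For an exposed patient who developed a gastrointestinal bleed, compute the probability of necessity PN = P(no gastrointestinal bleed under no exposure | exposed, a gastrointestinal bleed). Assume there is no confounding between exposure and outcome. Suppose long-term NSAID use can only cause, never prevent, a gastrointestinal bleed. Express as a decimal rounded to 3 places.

PN ≈ 0.538

p₁ = P(outcome | exposed) = 692/955 = 0.72461
p₀ = P(outcome | unexposed) = 1249/3728 = 0.33503
Under exogeneity and monotonicity, PN = (p₁ − p₀) / p₁.
PN = (0.72461 − 0.33503) / 0.72461 = 0.38958 / 0.72461 ≈ 0.5376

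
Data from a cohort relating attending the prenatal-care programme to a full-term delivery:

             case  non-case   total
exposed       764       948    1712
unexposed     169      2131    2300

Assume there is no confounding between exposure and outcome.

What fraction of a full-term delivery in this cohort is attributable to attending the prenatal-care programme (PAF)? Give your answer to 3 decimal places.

p₁ = P(outcome | exposed) = 764/1712 = 0.44626
p₀ = P(outcome | unexposed) = 169/2300 = 0.073478
Exposure prevalence π = 1712/4012 = 0.42672; overall risk P(Y=1) = 0.23255.
Under exogeneity, PAF = [P(Y=1) − p₀]/P(Y=1).
PAF = (0.23255 − 0.073478) / 0.23255 ≈ 0.6840

PAF ≈ 0.684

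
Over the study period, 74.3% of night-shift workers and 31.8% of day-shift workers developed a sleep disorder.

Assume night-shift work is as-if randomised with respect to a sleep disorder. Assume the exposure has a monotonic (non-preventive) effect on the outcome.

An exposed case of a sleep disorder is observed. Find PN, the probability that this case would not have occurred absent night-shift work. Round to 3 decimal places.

p₁ = 0.743, p₀ = 0.318.
Under exogeneity and monotonicity, PN = (p₁ − p₀) / p₁.
PN = (0.743 − 0.318) / 0.743 = 0.425 / 0.743 ≈ 0.5720

PN ≈ 0.572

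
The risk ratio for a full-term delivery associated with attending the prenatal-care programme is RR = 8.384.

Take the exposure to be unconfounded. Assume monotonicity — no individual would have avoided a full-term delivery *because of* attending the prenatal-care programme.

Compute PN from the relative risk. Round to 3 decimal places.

Under exogeneity and monotonicity, PN = (RR − 1) / RR = 1 − 1/RR.
PN = (8.384 − 1) / 8.384 = 7.384 / 8.384 ≈ 0.8807

PN ≈ 0.881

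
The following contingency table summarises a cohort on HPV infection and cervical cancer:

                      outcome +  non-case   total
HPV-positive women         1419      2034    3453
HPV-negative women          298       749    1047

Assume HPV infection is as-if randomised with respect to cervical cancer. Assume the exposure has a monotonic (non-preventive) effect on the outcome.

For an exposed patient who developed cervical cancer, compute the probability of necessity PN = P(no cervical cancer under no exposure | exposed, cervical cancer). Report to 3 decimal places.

PN ≈ 0.307

p₁ = P(outcome | exposed) = 1419/3453 = 0.41095
p₀ = P(outcome | unexposed) = 298/1047 = 0.28462
Under exogeneity and monotonicity, PN = (p₁ − p₀) / p₁.
PN = (0.41095 − 0.28462) / 0.41095 = 0.12632 / 0.41095 ≈ 0.3074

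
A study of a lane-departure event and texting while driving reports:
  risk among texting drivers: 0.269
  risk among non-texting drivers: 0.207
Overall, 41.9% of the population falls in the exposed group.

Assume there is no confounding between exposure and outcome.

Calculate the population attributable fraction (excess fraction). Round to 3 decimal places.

PAF ≈ 0.112

Let p₁ = 0.269, p₀ = 0.207.
Overall risk P(Y=1) = π·p₁ + (1−π)·p₀ = 0.419×0.269 + 0.581×0.207 = 0.23298.
Under exogeneity, PAF = [P(Y=1) − p₀] / P(Y=1).
PAF = (0.23298 − 0.207) / 0.23298 ≈ 0.1115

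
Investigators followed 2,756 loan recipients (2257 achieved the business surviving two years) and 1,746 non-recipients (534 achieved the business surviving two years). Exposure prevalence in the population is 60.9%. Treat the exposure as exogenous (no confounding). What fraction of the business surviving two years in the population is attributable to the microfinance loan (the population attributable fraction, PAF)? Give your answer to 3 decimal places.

PAF ≈ 0.505

p₁ = P(outcome | exposed) = 2257/2756 = 0.81894
p₀ = P(outcome | unexposed) = 534/1746 = 0.30584
Overall risk P(Y=1) = π·p₁ + (1−π)·p₀ = 0.609×0.81894 + 0.391×0.30584 = 0.61832.
Under exogeneity, PAF = [P(Y=1) − p₀] / P(Y=1).
PAF = (0.61832 − 0.30584) / 0.61832 ≈ 0.5054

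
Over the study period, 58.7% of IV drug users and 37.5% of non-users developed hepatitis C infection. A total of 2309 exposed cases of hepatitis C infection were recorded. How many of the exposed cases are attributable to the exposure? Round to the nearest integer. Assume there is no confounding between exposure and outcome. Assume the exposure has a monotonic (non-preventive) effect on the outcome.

about 834 cases

p₁ = 0.587, p₀ = 0.375.
PN = (p₁ − p₀)/p₁ = (0.587 − 0.375) / 0.587 ≈ 0.36116.
Attributable cases ≈ PN × (exposed cases) = 0.36116 × 2309 ≈ 833.91.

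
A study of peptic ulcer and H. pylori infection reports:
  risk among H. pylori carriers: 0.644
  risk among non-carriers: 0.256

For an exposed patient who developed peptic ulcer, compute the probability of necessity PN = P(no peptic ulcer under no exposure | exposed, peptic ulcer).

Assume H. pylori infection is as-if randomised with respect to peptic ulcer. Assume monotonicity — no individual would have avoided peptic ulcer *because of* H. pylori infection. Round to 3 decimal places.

Let p₁ = 0.644, p₀ = 0.256.
Under exogeneity and monotonicity, PN = (p₁ − p₀) / p₁.
PN = (0.644 − 0.256) / 0.644 = 0.388 / 0.644 ≈ 0.6025

PN ≈ 0.602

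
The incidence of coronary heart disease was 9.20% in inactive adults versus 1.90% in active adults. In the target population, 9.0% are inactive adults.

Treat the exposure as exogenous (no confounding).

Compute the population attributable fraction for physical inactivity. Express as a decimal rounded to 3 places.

PAF ≈ 0.257

p₁ = 0.092, p₀ = 0.019.
Overall risk P(Y=1) = π·p₁ + (1−π)·p₀ = 0.09×0.092 + 0.91×0.019 = 0.02557.
Under exogeneity, PAF = [P(Y=1) − p₀] / P(Y=1).
PAF = (0.02557 − 0.019) / 0.02557 ≈ 0.2569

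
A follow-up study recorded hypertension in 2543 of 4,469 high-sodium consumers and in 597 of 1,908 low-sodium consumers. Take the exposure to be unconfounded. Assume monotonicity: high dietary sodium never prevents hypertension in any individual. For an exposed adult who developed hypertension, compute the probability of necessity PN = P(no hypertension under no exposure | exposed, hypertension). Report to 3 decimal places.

p₁ = P(outcome | exposed) = 2543/4469 = 0.56903
p₀ = P(outcome | unexposed) = 597/1908 = 0.31289
Under exogeneity and monotonicity, PN = (p₁ − p₀) / p₁.
PN = (0.56903 − 0.31289) / 0.56903 = 0.25614 / 0.56903 ≈ 0.4501

PN ≈ 0.450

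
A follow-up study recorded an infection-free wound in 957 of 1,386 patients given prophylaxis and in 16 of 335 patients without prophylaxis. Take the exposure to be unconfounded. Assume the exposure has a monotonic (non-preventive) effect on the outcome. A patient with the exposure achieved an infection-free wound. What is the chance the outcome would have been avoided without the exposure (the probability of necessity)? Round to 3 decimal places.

PN ≈ 0.931

p₁ = P(outcome | exposed) = 957/1386 = 0.69048
p₀ = P(outcome | unexposed) = 16/335 = 0.047761
Under exogeneity and monotonicity, PN = (p₁ − p₀) / p₁.
PN = (0.69048 − 0.047761) / 0.69048 = 0.64271 / 0.69048 ≈ 0.9308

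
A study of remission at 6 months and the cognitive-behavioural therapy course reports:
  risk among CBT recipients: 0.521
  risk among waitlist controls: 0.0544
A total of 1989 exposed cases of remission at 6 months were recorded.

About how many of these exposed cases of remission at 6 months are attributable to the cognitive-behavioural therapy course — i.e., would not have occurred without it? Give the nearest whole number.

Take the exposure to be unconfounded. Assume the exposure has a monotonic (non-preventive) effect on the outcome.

about 1781 cases

Let p₁ = 0.521, p₀ = 0.0544.
PN = (p₁ − p₀)/p₁ = (0.521 − 0.0544) / 0.521 ≈ 0.89559.
Attributable cases ≈ PN × (exposed cases) = 0.89559 × 1989 ≈ 1781.32.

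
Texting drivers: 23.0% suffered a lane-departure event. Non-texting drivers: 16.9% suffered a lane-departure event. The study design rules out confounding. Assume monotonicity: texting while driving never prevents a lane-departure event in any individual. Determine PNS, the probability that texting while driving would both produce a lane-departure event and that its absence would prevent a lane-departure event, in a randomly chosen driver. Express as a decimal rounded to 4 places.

PNS ≈ 0.0610

p₁ = 0.23, p₀ = 0.169.
Under exogeneity and monotonicity, PNS = p₁ − p₀.
PNS = 0.23 − 0.169 = 0.061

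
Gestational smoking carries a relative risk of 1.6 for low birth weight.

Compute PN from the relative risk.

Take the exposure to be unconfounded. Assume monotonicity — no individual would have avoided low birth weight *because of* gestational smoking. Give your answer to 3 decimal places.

Under exogeneity and monotonicity, PN = (RR − 1) / RR = 1 − 1/RR.
PN = (1.6 − 1) / 1.6 = 0.6 / 1.6 ≈ 0.3750

PN ≈ 0.375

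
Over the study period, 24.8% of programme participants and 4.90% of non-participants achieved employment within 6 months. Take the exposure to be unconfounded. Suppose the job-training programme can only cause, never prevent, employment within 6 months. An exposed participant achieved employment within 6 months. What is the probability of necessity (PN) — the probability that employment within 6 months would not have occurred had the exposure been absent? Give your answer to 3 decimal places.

p₁ = 0.248, p₀ = 0.049.
Under exogeneity and monotonicity, PN = (p₁ − p₀) / p₁.
PN = (0.248 − 0.049) / 0.248 = 0.199 / 0.248 ≈ 0.8024

PN ≈ 0.802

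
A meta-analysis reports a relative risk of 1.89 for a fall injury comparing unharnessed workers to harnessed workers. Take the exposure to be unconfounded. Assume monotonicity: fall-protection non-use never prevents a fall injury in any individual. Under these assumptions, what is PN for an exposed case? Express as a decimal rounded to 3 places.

PN ≈ 0.471

Under exogeneity and monotonicity, PN = (RR − 1) / RR = 1 − 1/RR.
PN = (1.89 − 1) / 1.89 = 0.89 / 1.89 ≈ 0.4709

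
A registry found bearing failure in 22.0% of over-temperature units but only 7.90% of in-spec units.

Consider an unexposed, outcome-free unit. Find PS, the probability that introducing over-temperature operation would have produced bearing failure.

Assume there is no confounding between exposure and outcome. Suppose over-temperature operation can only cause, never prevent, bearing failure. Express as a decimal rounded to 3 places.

PS ≈ 0.153

p₁ = 0.22, p₀ = 0.079.
Under exogeneity and monotonicity, PS = (p₁ − p₀) / (1 − p₀).
PS = (0.22 − 0.079) / (1 − 0.079) = 0.141 / 0.921 ≈ 0.1531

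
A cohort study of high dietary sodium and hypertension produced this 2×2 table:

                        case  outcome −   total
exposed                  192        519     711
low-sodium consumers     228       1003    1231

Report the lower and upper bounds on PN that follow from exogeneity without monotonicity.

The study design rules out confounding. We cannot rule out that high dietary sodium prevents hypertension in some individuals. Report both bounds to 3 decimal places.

0.314 ≤ PN ≤ 1.000

p₁ = P(outcome | exposed) = 192/711 = 0.27004
p₀ = P(outcome | unexposed) = 228/1231 = 0.18522
Under exogeneity alone the bounds on PN are max{0,(p₁−p₀)/p₁} ≤ PN ≤ min{1,(1−p₀)/p₁}.
  lower = (p₁ − p₀)/p₁ = 0.084827 / 0.27004 ≈ 0.3141
  upper = min{1, (1 − p₀)/p₁} = 0.81478 / 0.27004 ≈ 3.0172 → capped at 1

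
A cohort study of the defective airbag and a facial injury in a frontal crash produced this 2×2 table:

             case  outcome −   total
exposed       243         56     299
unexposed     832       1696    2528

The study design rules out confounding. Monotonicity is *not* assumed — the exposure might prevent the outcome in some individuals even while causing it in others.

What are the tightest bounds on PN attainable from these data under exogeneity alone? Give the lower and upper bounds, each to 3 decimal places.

p₁ = P(outcome | exposed) = 243/299 = 0.81271
p₀ = P(outcome | unexposed) = 832/2528 = 0.32911
Under exogeneity alone the bounds on PN are max{0,(p₁−p₀)/p₁} ≤ PN ≤ min{1,(1−p₀)/p₁}.
  lower = (p₁ − p₀)/p₁ = 0.4836 / 0.81271 ≈ 0.5950
  upper = min{1, (1 − p₀)/p₁} = 0.67089 / 0.81271 ≈ 0.8255

0.595 ≤ PN ≤ 0.825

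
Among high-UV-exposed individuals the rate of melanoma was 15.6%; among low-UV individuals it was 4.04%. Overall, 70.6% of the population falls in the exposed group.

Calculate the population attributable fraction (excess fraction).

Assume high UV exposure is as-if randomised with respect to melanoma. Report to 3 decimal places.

p₁ = 0.156, p₀ = 0.0404.
Overall risk P(Y=1) = π·p₁ + (1−π)·p₀ = 0.706×0.156 + 0.294×0.0404 = 0.12201.
Under exogeneity, PAF = [P(Y=1) − p₀] / P(Y=1).
PAF = (0.12201 − 0.0404) / 0.12201 ≈ 0.6689

PAF ≈ 0.669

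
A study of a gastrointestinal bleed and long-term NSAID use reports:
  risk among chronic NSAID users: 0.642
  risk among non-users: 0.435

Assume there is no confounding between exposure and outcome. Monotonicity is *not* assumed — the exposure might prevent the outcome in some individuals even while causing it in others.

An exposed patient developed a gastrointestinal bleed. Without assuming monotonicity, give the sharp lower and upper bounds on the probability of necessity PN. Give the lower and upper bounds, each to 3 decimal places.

0.322 ≤ PN ≤ 0.880

Let p₁ = 0.642, p₀ = 0.435.
Under exogeneity alone the bounds on PN are max{0,(p₁−p₀)/p₁} ≤ PN ≤ min{1,(1−p₀)/p₁}.
  lower = (p₁ − p₀)/p₁ = 0.207 / 0.642 ≈ 0.3224
  upper = min{1, (1 − p₀)/p₁} = 0.565 / 0.642 ≈ 0.8801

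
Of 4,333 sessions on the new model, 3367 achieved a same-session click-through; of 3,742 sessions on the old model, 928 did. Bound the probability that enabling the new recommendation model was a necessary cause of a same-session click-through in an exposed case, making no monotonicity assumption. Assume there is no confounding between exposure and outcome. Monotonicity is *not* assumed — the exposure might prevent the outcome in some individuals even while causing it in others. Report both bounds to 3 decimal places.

p₁ = P(outcome | exposed) = 3367/4333 = 0.77706
p₀ = P(outcome | unexposed) = 928/3742 = 0.248
Under exogeneity alone the bounds on PN are max{0,(p₁−p₀)/p₁} ≤ PN ≤ min{1,(1−p₀)/p₁}.
  lower = (p₁ − p₀)/p₁ = 0.52906 / 0.77706 ≈ 0.6809
  upper = min{1, (1 − p₀)/p₁} = 0.752 / 0.77706 ≈ 0.9678

0.681 ≤ PN ≤ 0.968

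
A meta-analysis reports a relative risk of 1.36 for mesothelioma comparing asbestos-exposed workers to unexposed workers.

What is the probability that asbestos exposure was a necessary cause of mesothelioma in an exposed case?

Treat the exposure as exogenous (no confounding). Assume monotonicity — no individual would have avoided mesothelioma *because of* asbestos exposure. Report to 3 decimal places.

Under exogeneity and monotonicity, PN = (RR − 1) / RR = 1 − 1/RR.
PN = (1.36 − 1) / 1.36 = 0.36 / 1.36 ≈ 0.2647

PN ≈ 0.265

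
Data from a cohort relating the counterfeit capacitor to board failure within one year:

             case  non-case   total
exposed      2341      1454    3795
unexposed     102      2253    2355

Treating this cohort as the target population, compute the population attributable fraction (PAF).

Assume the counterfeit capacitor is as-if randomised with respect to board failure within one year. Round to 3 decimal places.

p₁ = P(outcome | exposed) = 2341/3795 = 0.61686
p₀ = P(outcome | unexposed) = 102/2355 = 0.043312
Exposure prevalence π = 3795/6150 = 0.61707; overall risk P(Y=1) = 0.39724.
Under exogeneity, PAF = [P(Y=1) − p₀]/P(Y=1).
PAF = (0.39724 − 0.043312) / 0.39724 ≈ 0.8910

PAF ≈ 0.891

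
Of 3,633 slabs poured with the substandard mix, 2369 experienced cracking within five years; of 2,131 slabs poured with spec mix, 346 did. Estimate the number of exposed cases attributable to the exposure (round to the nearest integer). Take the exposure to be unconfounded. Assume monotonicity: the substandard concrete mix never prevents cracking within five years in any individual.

about 1779 cases

p₁ = P(outcome | exposed) = 2369/3633 = 0.65208
p₀ = P(outcome | unexposed) = 346/2131 = 0.16237
PN = (p₁ − p₀)/p₁ = (0.65208 − 0.16237) / 0.65208 ≈ 0.75100.
Attributable cases ≈ PN × (exposed cases) = 0.75100 × 2369 ≈ 1779.13.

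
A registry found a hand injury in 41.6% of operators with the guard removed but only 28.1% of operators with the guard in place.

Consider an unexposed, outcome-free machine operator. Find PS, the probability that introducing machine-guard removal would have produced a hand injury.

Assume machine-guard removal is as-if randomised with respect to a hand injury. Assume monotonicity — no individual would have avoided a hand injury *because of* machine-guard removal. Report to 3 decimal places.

p₁ = 0.416, p₀ = 0.281.
Under exogeneity and monotonicity, PS = (p₁ − p₀) / (1 − p₀).
PS = (0.416 − 0.281) / (1 − 0.281) = 0.135 / 0.719 ≈ 0.1878

PS ≈ 0.188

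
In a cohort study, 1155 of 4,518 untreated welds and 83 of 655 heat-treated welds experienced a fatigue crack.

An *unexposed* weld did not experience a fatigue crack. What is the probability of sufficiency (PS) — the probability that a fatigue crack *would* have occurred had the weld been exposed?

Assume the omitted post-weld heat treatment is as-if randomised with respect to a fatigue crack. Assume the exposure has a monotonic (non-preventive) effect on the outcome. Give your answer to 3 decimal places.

PS ≈ 0.148

p₁ = P(outcome | exposed) = 1155/4518 = 0.25564
p₀ = P(outcome | unexposed) = 83/655 = 0.12672
Under exogeneity and monotonicity, PS = (p₁ − p₀) / (1 − p₀).
PS = (0.25564 − 0.12672) / (1 − 0.12672) = 0.12893 / 0.87328 ≈ 0.1476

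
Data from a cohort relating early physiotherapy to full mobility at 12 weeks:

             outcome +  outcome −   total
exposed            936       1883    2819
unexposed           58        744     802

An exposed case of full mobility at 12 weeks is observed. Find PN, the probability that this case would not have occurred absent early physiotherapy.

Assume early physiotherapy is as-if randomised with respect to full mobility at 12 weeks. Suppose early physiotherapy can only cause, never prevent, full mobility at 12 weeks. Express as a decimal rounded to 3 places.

PN ≈ 0.782

p₁ = P(outcome | exposed) = 936/2819 = 0.33203
p₀ = P(outcome | unexposed) = 58/802 = 0.072319
Under exogeneity and monotonicity, PN = (p₁ − p₀) / p₁.
PN = (0.33203 − 0.072319) / 0.33203 = 0.25971 / 0.33203 ≈ 0.7822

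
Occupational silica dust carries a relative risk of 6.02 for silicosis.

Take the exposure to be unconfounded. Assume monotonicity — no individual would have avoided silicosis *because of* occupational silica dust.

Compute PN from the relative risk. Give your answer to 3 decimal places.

Under exogeneity and monotonicity, PN = (RR − 1) / RR = 1 − 1/RR.
PN = (6.02 − 1) / 6.02 = 5.02 / 6.02 ≈ 0.8339

PN ≈ 0.834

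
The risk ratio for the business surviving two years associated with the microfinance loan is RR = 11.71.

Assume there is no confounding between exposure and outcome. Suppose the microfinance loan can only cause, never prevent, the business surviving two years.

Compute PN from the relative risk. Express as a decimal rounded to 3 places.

Under exogeneity and monotonicity, PN = (RR − 1) / RR = 1 − 1/RR.
PN = (11.71 − 1) / 11.71 = 10.71 / 11.71 ≈ 0.9146

PN ≈ 0.915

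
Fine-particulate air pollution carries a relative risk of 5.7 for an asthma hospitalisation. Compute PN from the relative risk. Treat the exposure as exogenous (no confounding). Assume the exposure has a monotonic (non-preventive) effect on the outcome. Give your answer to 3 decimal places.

Under exogeneity and monotonicity, PN = (RR − 1) / RR = 1 − 1/RR.
PN = (5.7 − 1) / 5.7 = 4.7 / 5.7 ≈ 0.8246

PN ≈ 0.825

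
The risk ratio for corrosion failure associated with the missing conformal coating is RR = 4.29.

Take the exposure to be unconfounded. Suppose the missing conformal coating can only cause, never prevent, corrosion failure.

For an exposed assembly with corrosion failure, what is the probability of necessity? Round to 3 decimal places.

Under exogeneity and monotonicity, PN = (RR − 1) / RR = 1 − 1/RR.
PN = (4.29 − 1) / 4.29 = 3.29 / 4.29 ≈ 0.7669

PN ≈ 0.767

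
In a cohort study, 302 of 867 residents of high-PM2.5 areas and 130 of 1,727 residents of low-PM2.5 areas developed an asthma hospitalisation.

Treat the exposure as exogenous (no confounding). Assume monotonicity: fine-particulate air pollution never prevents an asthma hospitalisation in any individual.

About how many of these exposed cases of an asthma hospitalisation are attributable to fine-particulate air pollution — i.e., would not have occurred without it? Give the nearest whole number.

about 237 cases

p₁ = P(outcome | exposed) = 302/867 = 0.34833
p₀ = P(outcome | unexposed) = 130/1727 = 0.075275
PN = (p₁ − p₀)/p₁ = (0.34833 − 0.075275) / 0.34833 ≈ 0.78390.
Attributable cases ≈ PN × (exposed cases) = 0.78390 × 302 ≈ 236.74.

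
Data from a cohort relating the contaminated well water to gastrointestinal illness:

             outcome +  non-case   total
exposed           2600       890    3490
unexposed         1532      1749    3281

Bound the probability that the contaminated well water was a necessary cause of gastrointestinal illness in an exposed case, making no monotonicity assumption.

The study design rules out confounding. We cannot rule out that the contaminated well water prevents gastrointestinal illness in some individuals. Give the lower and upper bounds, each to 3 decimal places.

0.373 ≤ PN ≤ 0.716

p₁ = P(outcome | exposed) = 2600/3490 = 0.74499
p₀ = P(outcome | unexposed) = 1532/3281 = 0.46693
Under exogeneity alone the bounds on PN are max{0,(p₁−p₀)/p₁} ≤ PN ≤ min{1,(1−p₀)/p₁}.
  lower = (p₁ − p₀)/p₁ = 0.27805 / 0.74499 ≈ 0.3732
  upper = min{1, (1 − p₀)/p₁} = 0.53307 / 0.74499 ≈ 0.7155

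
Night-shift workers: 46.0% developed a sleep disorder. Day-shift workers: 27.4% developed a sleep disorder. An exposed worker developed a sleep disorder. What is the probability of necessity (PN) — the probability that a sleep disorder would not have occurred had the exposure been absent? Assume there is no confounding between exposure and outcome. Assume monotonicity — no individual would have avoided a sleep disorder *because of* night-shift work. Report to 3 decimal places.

PN ≈ 0.404

p₁ = 0.46, p₀ = 0.274.
Under exogeneity and monotonicity, PN = (p₁ − p₀) / p₁.
PN = (0.46 − 0.274) / 0.46 = 0.186 / 0.46 ≈ 0.4043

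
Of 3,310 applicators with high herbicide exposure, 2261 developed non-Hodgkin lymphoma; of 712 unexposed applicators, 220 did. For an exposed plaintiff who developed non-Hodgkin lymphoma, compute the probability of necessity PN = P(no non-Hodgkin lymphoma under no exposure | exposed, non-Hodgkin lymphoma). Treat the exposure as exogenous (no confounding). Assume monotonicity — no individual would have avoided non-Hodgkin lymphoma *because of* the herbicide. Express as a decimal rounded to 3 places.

p₁ = P(outcome | exposed) = 2261/3310 = 0.68308
p₀ = P(outcome | unexposed) = 220/712 = 0.30899
Under exogeneity and monotonicity, PN = (p₁ − p₀) / p₁.
PN = (0.68308 − 0.30899) / 0.68308 = 0.37409 / 0.68308 ≈ 0.5477

PN ≈ 0.548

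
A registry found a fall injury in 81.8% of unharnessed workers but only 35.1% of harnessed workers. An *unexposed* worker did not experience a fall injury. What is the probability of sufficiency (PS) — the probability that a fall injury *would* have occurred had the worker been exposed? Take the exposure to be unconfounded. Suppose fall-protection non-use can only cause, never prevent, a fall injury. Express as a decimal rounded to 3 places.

PS ≈ 0.720

p₁ = 0.818, p₀ = 0.351.
Under exogeneity and monotonicity, PS = (p₁ − p₀) / (1 − p₀).
PS = (0.818 − 0.351) / (1 − 0.351) = 0.467 / 0.649 ≈ 0.7196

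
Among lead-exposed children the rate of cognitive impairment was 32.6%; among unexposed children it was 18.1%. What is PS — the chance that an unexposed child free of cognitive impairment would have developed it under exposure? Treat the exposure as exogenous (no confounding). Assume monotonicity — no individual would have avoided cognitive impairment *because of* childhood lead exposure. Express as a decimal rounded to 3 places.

p₁ = 0.326, p₀ = 0.181.
Under exogeneity and monotonicity, PS = (p₁ − p₀) / (1 − p₀).
PS = (0.326 − 0.181) / (1 − 0.181) = 0.145 / 0.819 ≈ 0.1770

PS ≈ 0.177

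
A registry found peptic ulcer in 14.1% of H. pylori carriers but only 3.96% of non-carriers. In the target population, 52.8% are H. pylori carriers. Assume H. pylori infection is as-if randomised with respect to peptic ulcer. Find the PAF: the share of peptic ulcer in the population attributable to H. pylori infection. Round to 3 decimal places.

PAF ≈ 0.575

p₁ = 0.141, p₀ = 0.0396.
Overall risk P(Y=1) = π·p₁ + (1−π)·p₀ = 0.528×0.141 + 0.472×0.0396 = 0.093139.
Under exogeneity, PAF = [P(Y=1) − p₀] / P(Y=1).
PAF = (0.093139 − 0.0396) / 0.093139 ≈ 0.5748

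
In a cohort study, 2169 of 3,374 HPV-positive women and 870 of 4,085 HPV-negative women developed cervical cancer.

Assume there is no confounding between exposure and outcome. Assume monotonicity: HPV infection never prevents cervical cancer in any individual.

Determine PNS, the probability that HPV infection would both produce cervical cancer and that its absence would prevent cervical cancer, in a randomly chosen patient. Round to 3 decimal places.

p₁ = P(outcome | exposed) = 2169/3374 = 0.64286
p₀ = P(outcome | unexposed) = 870/4085 = 0.21297
Under exogeneity and monotonicity, PNS = p₁ − p₀.
PNS = 0.64286 − 0.21297 = 0.42988

PNS ≈ 0.430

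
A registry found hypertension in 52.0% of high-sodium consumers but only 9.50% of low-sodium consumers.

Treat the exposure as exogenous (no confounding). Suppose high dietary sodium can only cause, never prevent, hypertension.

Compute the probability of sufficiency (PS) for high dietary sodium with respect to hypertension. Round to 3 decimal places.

PS ≈ 0.470

p₁ = 0.52, p₀ = 0.095.
Under exogeneity and monotonicity, PS = (p₁ − p₀) / (1 − p₀).
PS = (0.52 − 0.095) / (1 − 0.095) = 0.425 / 0.905 ≈ 0.4696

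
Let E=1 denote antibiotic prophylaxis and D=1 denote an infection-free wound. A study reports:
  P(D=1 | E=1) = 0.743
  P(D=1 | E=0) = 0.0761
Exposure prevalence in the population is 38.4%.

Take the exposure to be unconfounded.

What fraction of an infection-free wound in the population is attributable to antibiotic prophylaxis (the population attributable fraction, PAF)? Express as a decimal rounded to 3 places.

PAF ≈ 0.771

Let p₁ = 0.743, p₀ = 0.0761.
Overall risk P(Y=1) = π·p₁ + (1−π)·p₀ = 0.384×0.743 + 0.616×0.0761 = 0.33219.
Under exogeneity, PAF = [P(Y=1) − p₀] / P(Y=1).
PAF = (0.33219 − 0.0761) / 0.33219 ≈ 0.7709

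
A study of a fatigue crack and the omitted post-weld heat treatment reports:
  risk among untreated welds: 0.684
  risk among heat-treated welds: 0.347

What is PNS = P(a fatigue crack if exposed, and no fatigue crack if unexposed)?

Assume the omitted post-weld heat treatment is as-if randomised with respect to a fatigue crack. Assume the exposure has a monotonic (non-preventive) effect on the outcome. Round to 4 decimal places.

PNS ≈ 0.3370

Let p₁ = 0.684, p₀ = 0.347.
Under exogeneity and monotonicity, PNS = p₁ − p₀.
PNS = 0.684 − 0.347 = 0.337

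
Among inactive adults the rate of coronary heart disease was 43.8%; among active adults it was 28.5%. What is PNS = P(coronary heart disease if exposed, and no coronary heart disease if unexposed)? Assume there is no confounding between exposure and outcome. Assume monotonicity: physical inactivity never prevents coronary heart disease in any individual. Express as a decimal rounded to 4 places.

p₁ = 0.438, p₀ = 0.285.
Under exogeneity and monotonicity, PNS = p₁ − p₀.
PNS = 0.438 − 0.285 = 0.153

PNS ≈ 0.1530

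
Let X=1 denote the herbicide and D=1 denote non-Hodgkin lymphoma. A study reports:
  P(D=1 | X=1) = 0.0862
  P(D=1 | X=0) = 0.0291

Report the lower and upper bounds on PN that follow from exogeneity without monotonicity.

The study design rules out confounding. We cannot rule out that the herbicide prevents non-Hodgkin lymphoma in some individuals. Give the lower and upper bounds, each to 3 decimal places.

0.662 ≤ PN ≤ 1.000

Let p₁ = 0.0862, p₀ = 0.0291.
Under exogeneity alone the bounds on PN are max{0,(p₁−p₀)/p₁} ≤ PN ≤ min{1,(1−p₀)/p₁}.
  lower = (p₁ − p₀)/p₁ = 0.0571 / 0.0862 ≈ 0.6624
  upper = min{1, (1 − p₀)/p₁} = 0.9709 / 0.0862 ≈ 11.2633 → capped at 1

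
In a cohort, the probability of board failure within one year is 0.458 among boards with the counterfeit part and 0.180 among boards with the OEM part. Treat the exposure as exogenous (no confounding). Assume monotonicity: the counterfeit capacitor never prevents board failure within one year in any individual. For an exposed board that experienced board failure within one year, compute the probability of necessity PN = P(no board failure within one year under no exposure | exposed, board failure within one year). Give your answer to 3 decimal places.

Let p₁ = 0.458, p₀ = 0.18.
Under exogeneity and monotonicity, PN = (p₁ − p₀) / p₁.
PN = (0.458 − 0.18) / 0.458 = 0.278 / 0.458 ≈ 0.6070

PN ≈ 0.607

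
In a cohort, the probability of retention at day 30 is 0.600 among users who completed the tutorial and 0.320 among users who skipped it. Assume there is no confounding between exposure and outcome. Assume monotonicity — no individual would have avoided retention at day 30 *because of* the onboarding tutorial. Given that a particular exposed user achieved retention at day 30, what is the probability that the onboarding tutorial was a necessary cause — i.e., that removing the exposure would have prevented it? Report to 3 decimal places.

PN ≈ 0.467

Let p₁ = 0.6, p₀ = 0.32.
Under exogeneity and monotonicity, PN = (p₁ − p₀) / p₁.
PN = (0.6 − 0.32) / 0.6 = 0.28 / 0.6 ≈ 0.4667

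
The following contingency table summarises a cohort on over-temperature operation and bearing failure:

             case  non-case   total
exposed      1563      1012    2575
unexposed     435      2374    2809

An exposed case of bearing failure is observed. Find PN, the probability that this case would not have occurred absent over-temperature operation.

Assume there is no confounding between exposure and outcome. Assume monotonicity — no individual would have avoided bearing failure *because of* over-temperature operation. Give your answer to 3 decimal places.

PN ≈ 0.745

p₁ = P(outcome | exposed) = 1563/2575 = 0.60699
p₀ = P(outcome | unexposed) = 435/2809 = 0.15486
Under exogeneity and monotonicity, PN = (p₁ − p₀) / p₁.
PN = (0.60699 − 0.15486) / 0.60699 = 0.45213 / 0.60699 ≈ 0.7449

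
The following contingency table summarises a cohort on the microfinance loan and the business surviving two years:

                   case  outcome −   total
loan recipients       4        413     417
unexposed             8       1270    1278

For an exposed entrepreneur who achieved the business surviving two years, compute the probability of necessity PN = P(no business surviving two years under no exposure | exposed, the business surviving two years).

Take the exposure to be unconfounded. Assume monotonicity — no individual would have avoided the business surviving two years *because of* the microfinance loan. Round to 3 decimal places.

PN ≈ 0.347

p₁ = P(outcome | exposed) = 4/417 = 0.0095923
p₀ = P(outcome | unexposed) = 8/1278 = 0.0062598
Under exogeneity and monotonicity, PN = (p₁ − p₀)/p₁.
PN = (0.0095923 − 0.0062598) / 0.0095923 ≈ 0.3474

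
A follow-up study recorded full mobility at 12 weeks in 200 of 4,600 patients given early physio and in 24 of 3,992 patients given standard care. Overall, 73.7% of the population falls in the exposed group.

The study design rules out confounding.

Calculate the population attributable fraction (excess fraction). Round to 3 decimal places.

p₁ = P(outcome | exposed) = 200/4600 = 0.043478
p₀ = P(outcome | unexposed) = 24/3992 = 0.006012
Overall risk P(Y=1) = π·p₁ + (1−π)·p₀ = 0.737×0.043478 + 0.263×0.006012 = 0.033625.
Under exogeneity, PAF = [P(Y=1) − p₀] / P(Y=1).
PAF = (0.033625 − 0.006012) / 0.033625 ≈ 0.8212

PAF ≈ 0.821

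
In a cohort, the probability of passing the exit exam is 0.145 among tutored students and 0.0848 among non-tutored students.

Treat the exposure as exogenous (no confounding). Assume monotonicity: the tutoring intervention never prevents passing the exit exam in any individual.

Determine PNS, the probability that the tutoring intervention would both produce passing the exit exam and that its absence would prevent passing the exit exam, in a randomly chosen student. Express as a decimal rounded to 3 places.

Let p₁ = 0.145, p₀ = 0.0848.
Under exogeneity and monotonicity, PNS = p₁ − p₀.
PNS = 0.145 − 0.0848 = 0.0602

PNS ≈ 0.060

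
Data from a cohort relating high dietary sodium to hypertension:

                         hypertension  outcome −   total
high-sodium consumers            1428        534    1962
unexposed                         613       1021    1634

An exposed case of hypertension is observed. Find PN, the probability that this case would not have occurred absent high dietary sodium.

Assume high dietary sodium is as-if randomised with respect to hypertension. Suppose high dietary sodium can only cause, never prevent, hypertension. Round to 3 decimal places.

p₁ = P(outcome | exposed) = 1428/1962 = 0.72783
p₀ = P(outcome | unexposed) = 613/1634 = 0.37515
Under exogeneity and monotonicity, PN = (p₁ − p₀)/p₁.
PN = (0.72783 − 0.37515) / 0.72783 ≈ 0.4846

PN ≈ 0.485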